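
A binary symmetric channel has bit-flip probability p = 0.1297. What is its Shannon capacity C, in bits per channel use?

For BSC with error probability p:
C = 1 - H(p) where H(p) is binary entropy
H(0.1297) = -0.1297 × log₂(0.1297) - 0.8703 × log₂(0.8703)
H(p) = 0.5566
C = 1 - 0.5566 = 0.4434 bits/use


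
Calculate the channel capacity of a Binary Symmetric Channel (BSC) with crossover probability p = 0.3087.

For BSC with error probability p:
C = 1 - H(p) where H(p) is binary entropy
H(0.3087) = -0.3087 × log₂(0.3087) - 0.6913 × log₂(0.6913)
H(p) = 0.8917
C = 1 - 0.8917 = 0.1083 bits/use


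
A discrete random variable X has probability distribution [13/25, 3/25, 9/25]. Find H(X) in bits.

H(X) = -Σ p(x) log₂ p(x)
  -13/25 × log₂(13/25) = 0.4906
  -3/25 × log₂(3/25) = 0.3671
  -9/25 × log₂(9/25) = 0.5306
H(X) = 1.3883 bits


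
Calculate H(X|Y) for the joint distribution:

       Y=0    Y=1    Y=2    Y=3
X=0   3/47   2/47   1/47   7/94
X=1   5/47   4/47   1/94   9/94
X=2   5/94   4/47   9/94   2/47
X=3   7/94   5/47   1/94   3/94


H(X|Y) = Σ_y p(y) H(X|Y=y)
  p(Y=0) = 14/47, H(X|Y=0) = 1.9506
  p(Y=1) = 15/47, H(X|Y=1) = 1.9329
  p(Y=2) = 13/94, H(X|Y=2) = 1.3520
  p(Y=3) = 23/94, H(X|Y=3) = 1.8742
H(X|Y) = 0.2979×1.9506 + 0.3191×1.9329 + 0.1383×1.3520 + 0.2447×1.8742 = 1.8435 bits


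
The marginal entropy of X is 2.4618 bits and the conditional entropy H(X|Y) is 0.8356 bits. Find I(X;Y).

I(X;Y) = H(X) - H(X|Y)
I(X;Y) = 2.4618 - 0.8356 = 1.6262 bits


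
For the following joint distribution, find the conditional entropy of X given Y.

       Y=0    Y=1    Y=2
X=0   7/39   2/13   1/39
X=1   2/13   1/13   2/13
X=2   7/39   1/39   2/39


H(X|Y) = Σ_y p(y) H(X|Y=y)
  p(Y=0) = 20/39, H(X|Y=0) = 1.5813
  p(Y=1) = 10/39, H(X|Y=1) = 1.2955
  p(Y=2) = 3/13, H(X|Y=2) = 1.2244
H(X|Y) = 0.5128×1.5813 + 0.2564×1.2955 + 0.2308×1.2244 = 1.4256 bits


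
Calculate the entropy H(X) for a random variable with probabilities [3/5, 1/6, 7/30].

H(X) = -Σ p(x) log₂ p(x)
  -3/5 × log₂(3/5) = 0.4422
  -1/6 × log₂(1/6) = 0.4308
  -7/30 × log₂(7/30) = 0.4899
H(X) = 1.3629 bits


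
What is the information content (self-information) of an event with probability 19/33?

Information content I(x) = -log₂(p(x))
I = -log₂(19/33) = -log₂(0.5758)
I = 0.7965 bits


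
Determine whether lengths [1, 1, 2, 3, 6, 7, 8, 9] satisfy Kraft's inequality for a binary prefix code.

Kraft inequality: Σ 2^(-l_i) ≤ 1 for prefix-free code
Calculating: 2^(-1) + 2^(-1) + 2^(-2) + 2^(-3) + 2^(-6) + 2^(-7) + 2^(-8) + 2^(-9)
= 0.5 + 0.5 + 0.25 + 0.125 + 0.015625 + 0.0078125 + 0.00390625 + 0.001953125
= 1.4043
Since 1.4043 > 1, prefix-free code does not exist


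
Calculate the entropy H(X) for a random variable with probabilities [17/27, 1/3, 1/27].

H(X) = -Σ p(x) log₂ p(x)
  -17/27 × log₂(17/27) = 0.4202
  -1/3 × log₂(1/3) = 0.5283
  -1/27 × log₂(1/27) = 0.1761
H(X) = 1.1247 bits


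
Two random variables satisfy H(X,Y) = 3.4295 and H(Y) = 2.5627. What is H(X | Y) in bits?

Chain rule: H(X,Y) = H(X|Y) + H(Y)
H(X|Y) = H(X,Y) - H(Y) = 3.4295 - 2.5627 = 0.8668 bits


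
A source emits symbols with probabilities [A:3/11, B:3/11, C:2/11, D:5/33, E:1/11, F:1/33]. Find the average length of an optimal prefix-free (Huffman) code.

Huffman tree construction:
Combine smallest probabilities repeatedly
Resulting codes:
  A: 01 (length 2)
  B: 10 (length 2)
  C: 00 (length 2)
  D: 111 (length 3)
  E: 1101 (length 4)
  F: 1100 (length 4)
Average length = Σ p(s) × length(s) = 2.3939 bits


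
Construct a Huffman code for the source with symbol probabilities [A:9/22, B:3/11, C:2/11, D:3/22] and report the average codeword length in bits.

Huffman tree construction:
Combine smallest probabilities repeatedly
Resulting codes:
  A: 0 (length 1)
  B: 10 (length 2)
  C: 111 (length 3)
  D: 110 (length 3)
Average length = Σ p(s) × length(s) = 1.9091 bits


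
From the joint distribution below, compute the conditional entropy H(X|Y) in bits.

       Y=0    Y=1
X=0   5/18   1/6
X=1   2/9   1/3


H(X|Y) = Σ_y p(y) H(X|Y=y)
  p(Y=0) = 1/2, H(X|Y=0) = 0.9911
  p(Y=1) = 1/2, H(X|Y=1) = 0.9183
H(X|Y) = 0.5000×0.9911 + 0.5000×0.9183 = 0.9547 bits


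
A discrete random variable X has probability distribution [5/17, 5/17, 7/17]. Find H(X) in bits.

H(X) = -Σ p(x) log₂ p(x)
  -5/17 × log₂(5/17) = 0.5193
  -5/17 × log₂(5/17) = 0.5193
  -7/17 × log₂(7/17) = 0.5271
H(X) = 1.5657 bits


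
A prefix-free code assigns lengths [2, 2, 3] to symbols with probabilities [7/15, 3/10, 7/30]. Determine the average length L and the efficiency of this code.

Average length L = Σ p_i × l_i = 2.2333 bits
Entropy H = 1.5241 bits
Efficiency η = H/L × 100% = 68.24%


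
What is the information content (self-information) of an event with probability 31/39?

Information content I(x) = -log₂(p(x))
I = -log₂(31/39) = -log₂(0.7949)
I = 0.3312 bits


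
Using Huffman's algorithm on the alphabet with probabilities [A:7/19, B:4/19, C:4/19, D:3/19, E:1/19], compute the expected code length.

Huffman tree construction:
Combine smallest probabilities repeatedly
Resulting codes:
  A: 11 (length 2)
  B: 00 (length 2)
  C: 01 (length 2)
  D: 101 (length 3)
  E: 100 (length 3)
Average length = Σ p(s) × length(s) = 2.2105 bits


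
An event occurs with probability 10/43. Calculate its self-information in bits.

Information content I(x) = -log₂(p(x))
I = -log₂(10/43) = -log₂(0.2326)
I = 2.1043 bits


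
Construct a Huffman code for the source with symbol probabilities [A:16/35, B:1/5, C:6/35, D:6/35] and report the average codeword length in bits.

Huffman tree construction:
Combine smallest probabilities repeatedly
Resulting codes:
  A: 0 (length 1)
  B: 10 (length 2)
  C: 110 (length 3)
  D: 111 (length 3)
Average length = Σ p(s) × length(s) = 1.8857 bits


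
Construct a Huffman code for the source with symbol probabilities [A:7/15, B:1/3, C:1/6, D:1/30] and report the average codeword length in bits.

Huffman tree construction:
Combine smallest probabilities repeatedly
Resulting codes:
  A: 0 (length 1)
  B: 11 (length 2)
  C: 101 (length 3)
  D: 100 (length 3)
Average length = Σ p(s) × length(s) = 1.7333 bits


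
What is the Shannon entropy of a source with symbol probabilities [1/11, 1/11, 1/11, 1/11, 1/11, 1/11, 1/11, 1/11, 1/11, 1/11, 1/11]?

H(X) = -Σ p(x) log₂ p(x)
  -1/11 × log₂(1/11) = 0.3145
  -1/11 × log₂(1/11) = 0.3145
  -1/11 × log₂(1/11) = 0.3145
  -1/11 × log₂(1/11) = 0.3145
  -1/11 × log₂(1/11) = 0.3145
  -1/11 × log₂(1/11) = 0.3145
  -1/11 × log₂(1/11) = 0.3145
  -1/11 × log₂(1/11) = 0.3145
  -1/11 × log₂(1/11) = 0.3145
  -1/11 × log₂(1/11) = 0.3145
  -1/11 × log₂(1/11) = 0.3145
H(X) = 3.4594 bits


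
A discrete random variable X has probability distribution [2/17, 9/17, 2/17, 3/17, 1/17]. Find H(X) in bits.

H(X) = -Σ p(x) log₂ p(x)
  -2/17 × log₂(2/17) = 0.3632
  -9/17 × log₂(9/17) = 0.4858
  -2/17 × log₂(2/17) = 0.3632
  -3/17 × log₂(3/17) = 0.4416
  -1/17 × log₂(1/17) = 0.2404
H(X) = 1.8943 bits


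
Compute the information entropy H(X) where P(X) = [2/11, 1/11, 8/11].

H(X) = -Σ p(x) log₂ p(x)
  -2/11 × log₂(2/11) = 0.4472
  -1/11 × log₂(1/11) = 0.3145
  -8/11 × log₂(8/11) = 0.3341
H(X) = 1.0958 bits


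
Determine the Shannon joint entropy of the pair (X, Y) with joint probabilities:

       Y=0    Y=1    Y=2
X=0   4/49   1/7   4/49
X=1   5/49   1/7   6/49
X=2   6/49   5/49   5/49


H(X,Y) = -Σ p(x,y) log₂ p(x,y)
  p(0,0)=4/49: -0.0816 × log₂(0.0816) = 0.2951
  p(0,1)=1/7: -0.1429 × log₂(0.1429) = 0.4011
  p(0,2)=4/49: -0.0816 × log₂(0.0816) = 0.2951
  p(1,0)=5/49: -0.1020 × log₂(0.1020) = 0.3360
  p(1,1)=1/7: -0.1429 × log₂(0.1429) = 0.4011
  p(1,2)=6/49: -0.1224 × log₂(0.1224) = 0.3710
  p(2,0)=6/49: -0.1224 × log₂(0.1224) = 0.3710
  p(2,1)=5/49: -0.1020 × log₂(0.1020) = 0.3360
  p(2,2)=5/49: -0.1020 × log₂(0.1020) = 0.3360
H(X,Y) = 3.1422 bits


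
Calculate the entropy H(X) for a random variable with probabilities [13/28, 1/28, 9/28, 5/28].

H(X) = -Σ p(x) log₂ p(x)
  -13/28 × log₂(13/28) = 0.5139
  -1/28 × log₂(1/28) = 0.1717
  -9/28 × log₂(9/28) = 0.5263
  -5/28 × log₂(5/28) = 0.4438
H(X) = 1.6558 bits


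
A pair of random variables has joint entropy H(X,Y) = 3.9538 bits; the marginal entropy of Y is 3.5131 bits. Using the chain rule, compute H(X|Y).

Chain rule: H(X,Y) = H(X|Y) + H(Y)
H(X|Y) = H(X,Y) - H(Y) = 3.9538 - 3.5131 = 0.4407 bits


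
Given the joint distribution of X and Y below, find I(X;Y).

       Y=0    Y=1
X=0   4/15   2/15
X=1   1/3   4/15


H(X) = 0.9710, H(Y) = 0.9710, H(X,Y) = 1.9329
I(X;Y) = H(X) + H(Y) - H(X,Y) = 0.0090 bits


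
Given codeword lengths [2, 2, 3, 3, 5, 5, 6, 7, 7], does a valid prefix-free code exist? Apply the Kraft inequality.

Kraft inequality: Σ 2^(-l_i) ≤ 1 for prefix-free code
Calculating: 2^(-2) + 2^(-2) + 2^(-3) + 2^(-3) + 2^(-5) + 2^(-5) + 2^(-6) + 2^(-7) + 2^(-7)
= 0.25 + 0.25 + 0.125 + 0.125 + 0.03125 + 0.03125 + 0.015625 + 0.0078125 + 0.0078125
= 0.8438
Since 0.8438 ≤ 1, prefix-free code exists


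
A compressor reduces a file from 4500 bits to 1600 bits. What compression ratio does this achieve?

Compression ratio = Original / Compressed
= 4500 / 1600 = 2.81:1


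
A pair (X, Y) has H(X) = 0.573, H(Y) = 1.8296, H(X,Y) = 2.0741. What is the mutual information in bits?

I(X;Y) = H(X) + H(Y) - H(X,Y)
I(X;Y) = 0.573 + 1.8296 - 2.0741 = 0.3285 bits


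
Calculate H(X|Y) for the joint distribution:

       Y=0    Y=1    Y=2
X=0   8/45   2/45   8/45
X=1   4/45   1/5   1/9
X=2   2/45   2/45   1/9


H(X|Y) = Σ_y p(y) H(X|Y=y)
  p(Y=0) = 14/45, H(X|Y=0) = 1.3788
  p(Y=1) = 13/45, H(X|Y=1) = 1.1982
  p(Y=2) = 2/5, H(X|Y=2) = 1.5466
H(X|Y) = 0.3111×1.3788 + 0.2889×1.1982 + 0.4000×1.5466 = 1.3937 bits


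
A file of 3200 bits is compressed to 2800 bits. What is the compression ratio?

Compression ratio = Original / Compressed
= 3200 / 2800 = 1.14:1


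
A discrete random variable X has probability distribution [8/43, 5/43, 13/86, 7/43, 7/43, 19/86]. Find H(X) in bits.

H(X) = -Σ p(x) log₂ p(x)
  -8/43 × log₂(8/43) = 0.4514
  -5/43 × log₂(5/43) = 0.3610
  -13/86 × log₂(13/86) = 0.4120
  -7/43 × log₂(7/43) = 0.4263
  -7/43 × log₂(7/43) = 0.4263
  -19/86 × log₂(19/86) = 0.4813
H(X) = 2.5583 bits


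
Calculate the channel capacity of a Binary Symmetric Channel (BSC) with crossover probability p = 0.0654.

For BSC with error probability p:
C = 1 - H(p) where H(p) is binary entropy
H(0.0654) = -0.0654 × log₂(0.0654) - 0.9346 × log₂(0.9346)
H(p) = 0.3485
C = 1 - 0.3485 = 0.6515 bits/use


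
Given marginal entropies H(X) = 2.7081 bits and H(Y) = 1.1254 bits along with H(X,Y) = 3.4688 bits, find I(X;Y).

I(X;Y) = H(X) + H(Y) - H(X,Y)
I(X;Y) = 2.7081 + 1.1254 - 3.4688 = 0.3647 bits


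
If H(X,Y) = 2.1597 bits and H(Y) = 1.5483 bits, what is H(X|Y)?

Chain rule: H(X,Y) = H(X|Y) + H(Y)
H(X|Y) = H(X,Y) - H(Y) = 2.1597 - 1.5483 = 0.6114 bits


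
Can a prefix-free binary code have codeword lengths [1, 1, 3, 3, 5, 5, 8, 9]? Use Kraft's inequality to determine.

Kraft inequality: Σ 2^(-l_i) ≤ 1 for prefix-free code
Calculating: 2^(-1) + 2^(-1) + 2^(-3) + 2^(-3) + 2^(-5) + 2^(-5) + 2^(-8) + 2^(-9)
= 0.5 + 0.5 + 0.125 + 0.125 + 0.03125 + 0.03125 + 0.00390625 + 0.001953125
= 1.3184
Since 1.3184 > 1, prefix-free code does not exist


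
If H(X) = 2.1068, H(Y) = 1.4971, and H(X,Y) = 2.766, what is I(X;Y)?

I(X;Y) = H(X) + H(Y) - H(X,Y)
I(X;Y) = 2.1068 + 1.4971 - 2.766 = 0.8379 bits


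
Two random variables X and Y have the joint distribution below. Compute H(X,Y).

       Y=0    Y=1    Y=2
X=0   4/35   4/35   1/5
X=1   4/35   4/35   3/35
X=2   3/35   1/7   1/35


H(X,Y) = -Σ p(x,y) log₂ p(x,y)
  p(0,0)=4/35: -0.1143 × log₂(0.1143) = 0.3576
  p(0,1)=4/35: -0.1143 × log₂(0.1143) = 0.3576
  p(0,2)=1/5: -0.2000 × log₂(0.2000) = 0.4644
  p(1,0)=4/35: -0.1143 × log₂(0.1143) = 0.3576
  p(1,1)=4/35: -0.1143 × log₂(0.1143) = 0.3576
  p(1,2)=3/35: -0.0857 × log₂(0.0857) = 0.3038
  p(2,0)=3/35: -0.0857 × log₂(0.0857) = 0.3038
  p(2,1)=1/7: -0.1429 × log₂(0.1429) = 0.4011
  p(2,2)=1/35: -0.0286 × log₂(0.0286) = 0.1466
H(X,Y) = 3.0501 bits


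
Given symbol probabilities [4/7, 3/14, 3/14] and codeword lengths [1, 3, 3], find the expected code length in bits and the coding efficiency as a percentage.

Average length L = Σ p_i × l_i = 1.8571 bits
Entropy H = 1.4138 bits
Efficiency η = H/L × 100% = 76.13%


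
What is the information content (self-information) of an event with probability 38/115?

Information content I(x) = -log₂(p(x))
I = -log₂(38/115) = -log₂(0.3304)
I = 1.5976 bits


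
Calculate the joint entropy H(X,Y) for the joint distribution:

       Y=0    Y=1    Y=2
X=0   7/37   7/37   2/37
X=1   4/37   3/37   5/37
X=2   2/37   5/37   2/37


H(X,Y) = -Σ p(x,y) log₂ p(x,y)
  p(0,0)=7/37: -0.1892 × log₂(0.1892) = 0.4545
  p(0,1)=7/37: -0.1892 × log₂(0.1892) = 0.4545
  p(0,2)=2/37: -0.0541 × log₂(0.0541) = 0.2275
  p(1,0)=4/37: -0.1081 × log₂(0.1081) = 0.3470
  p(1,1)=3/37: -0.0811 × log₂(0.0811) = 0.2939
  p(1,2)=5/37: -0.1351 × log₂(0.1351) = 0.3902
  p(2,0)=2/37: -0.0541 × log₂(0.0541) = 0.2275
  p(2,1)=5/37: -0.1351 × log₂(0.1351) = 0.3902
  p(2,2)=2/37: -0.0541 × log₂(0.0541) = 0.2275
H(X,Y) = 3.0128 bits


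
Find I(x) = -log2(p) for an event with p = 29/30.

Information content I(x) = -log₂(p(x))
I = -log₂(29/30) = -log₂(0.9667)
I = 0.0489 bits


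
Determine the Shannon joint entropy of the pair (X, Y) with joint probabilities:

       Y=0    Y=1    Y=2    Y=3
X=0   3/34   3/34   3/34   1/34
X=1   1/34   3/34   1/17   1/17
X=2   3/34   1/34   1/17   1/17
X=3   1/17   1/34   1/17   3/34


H(X,Y) = -Σ p(x,y) log₂ p(x,y)
  p(0,0)=3/34: -0.0882 × log₂(0.0882) = 0.3090
  p(0,1)=3/34: -0.0882 × log₂(0.0882) = 0.3090
  p(0,2)=3/34: -0.0882 × log₂(0.0882) = 0.3090
  p(0,3)=1/34: -0.0294 × log₂(0.0294) = 0.1496
  p(1,0)=1/34: -0.0294 × log₂(0.0294) = 0.1496
  p(1,1)=3/34: -0.0882 × log₂(0.0882) = 0.3090
  p(1,2)=1/17: -0.0588 × log₂(0.0588) = 0.2404
  p(1,3)=1/17: -0.0588 × log₂(0.0588) = 0.2404
  p(2,0)=3/34: -0.0882 × log₂(0.0882) = 0.3090
  p(2,1)=1/34: -0.0294 × log₂(0.0294) = 0.1496
  p(2,2)=1/17: -0.0588 × log₂(0.0588) = 0.2404
  p(2,3)=1/17: -0.0588 × log₂(0.0588) = 0.2404
  p(3,0)=1/17: -0.0588 × log₂(0.0588) = 0.2404
  p(3,1)=1/34: -0.0294 × log₂(0.0294) = 0.1496
  p(3,2)=1/17: -0.0588 × log₂(0.0588) = 0.2404
  p(3,3)=3/34: -0.0882 × log₂(0.0882) = 0.3090
H(X,Y) = 3.8954 bits


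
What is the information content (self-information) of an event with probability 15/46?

Information content I(x) = -log₂(p(x))
I = -log₂(15/46) = -log₂(0.3261)
I = 1.6167 bits


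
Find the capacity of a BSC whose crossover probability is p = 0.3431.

For BSC with error probability p:
C = 1 - H(p) where H(p) is binary entropy
H(0.3431) = -0.3431 × log₂(0.3431) - 0.6569 × log₂(0.6569)
H(p) = 0.9278
C = 1 - 0.9278 = 0.0722 bits/use


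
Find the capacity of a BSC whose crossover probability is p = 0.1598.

For BSC with error probability p:
C = 1 - H(p) where H(p) is binary entropy
H(0.1598) = -0.1598 × log₂(0.1598) - 0.8402 × log₂(0.8402)
H(p) = 0.6338
C = 1 - 0.6338 = 0.3662 bits/use


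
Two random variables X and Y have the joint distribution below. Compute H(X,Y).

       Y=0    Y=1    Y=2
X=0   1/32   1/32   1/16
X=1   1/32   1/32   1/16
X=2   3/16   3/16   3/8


H(X,Y) = -Σ p(x,y) log₂ p(x,y)
  p(0,0)=1/32: -0.0312 × log₂(0.0312) = 0.1562
  p(0,1)=1/32: -0.0312 × log₂(0.0312) = 0.1562
  p(0,2)=1/16: -0.0625 × log₂(0.0625) = 0.2500
  p(1,0)=1/32: -0.0312 × log₂(0.0312) = 0.1562
  p(1,1)=1/32: -0.0312 × log₂(0.0312) = 0.1562
  p(1,2)=1/16: -0.0625 × log₂(0.0625) = 0.2500
  p(2,0)=3/16: -0.1875 × log₂(0.1875) = 0.4528
  p(2,1)=3/16: -0.1875 × log₂(0.1875) = 0.4528
  p(2,2)=3/8: -0.3750 × log₂(0.3750) = 0.5306
H(X,Y) = 2.5613 bits


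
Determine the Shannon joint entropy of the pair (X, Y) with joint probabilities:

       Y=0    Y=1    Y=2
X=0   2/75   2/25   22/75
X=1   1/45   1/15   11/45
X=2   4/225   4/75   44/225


H(X,Y) = -Σ p(x,y) log₂ p(x,y)
  p(0,0)=2/75: -0.0267 × log₂(0.0267) = 0.1394
  p(0,1)=2/25: -0.0800 × log₂(0.0800) = 0.2915
  p(0,2)=22/75: -0.2933 × log₂(0.2933) = 0.5190
  p(1,0)=1/45: -0.0222 × log₂(0.0222) = 0.1220
  p(1,1)=1/15: -0.0667 × log₂(0.0667) = 0.2605
  p(1,2)=11/45: -0.2444 × log₂(0.2444) = 0.4968
  p(2,0)=4/225: -0.0178 × log₂(0.0178) = 0.1034
  p(2,1)=4/75: -0.0533 × log₂(0.0533) = 0.2255
  p(2,2)=44/225: -0.1956 × log₂(0.1956) = 0.4604
H(X,Y) = 2.6186 bits


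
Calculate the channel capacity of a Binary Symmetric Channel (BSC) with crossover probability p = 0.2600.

For BSC with error probability p:
C = 1 - H(p) where H(p) is binary entropy
H(0.2600) = -0.2600 × log₂(0.2600) - 0.7400 × log₂(0.7400)
H(p) = 0.8267
C = 1 - 0.8267 = 0.1733 bits/use


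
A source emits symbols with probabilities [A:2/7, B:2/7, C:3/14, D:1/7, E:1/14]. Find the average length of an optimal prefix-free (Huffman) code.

Huffman tree construction:
Combine smallest probabilities repeatedly
Resulting codes:
  A: 10 (length 2)
  B: 11 (length 2)
  C: 00 (length 2)
  D: 011 (length 3)
  E: 010 (length 3)
Average length = Σ p(s) × length(s) = 2.2143 bits


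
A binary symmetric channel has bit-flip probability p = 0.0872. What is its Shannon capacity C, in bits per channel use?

For BSC with error probability p:
C = 1 - H(p) where H(p) is binary entropy
H(0.0872) = -0.0872 × log₂(0.0872) - 0.9128 × log₂(0.9128)
H(p) = 0.4271
C = 1 - 0.4271 = 0.5729 bits/use


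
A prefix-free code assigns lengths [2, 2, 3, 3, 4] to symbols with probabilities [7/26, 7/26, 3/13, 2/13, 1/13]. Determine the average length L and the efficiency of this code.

Average length L = Σ p_i × l_i = 2.5385 bits
Entropy H = 2.2076 bits
Efficiency η = H/L × 100% = 86.97%


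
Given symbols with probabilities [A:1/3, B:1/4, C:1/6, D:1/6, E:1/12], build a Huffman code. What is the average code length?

Huffman tree construction:
Combine smallest probabilities repeatedly
Resulting codes:
  A: 11 (length 2)
  B: 01 (length 2)
  C: 101 (length 3)
  D: 00 (length 2)
  E: 100 (length 3)
Average length = Σ p(s) × length(s) = 2.2500 bits


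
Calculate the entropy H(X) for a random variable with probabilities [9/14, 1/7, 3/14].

H(X) = -Σ p(x) log₂ p(x)
  -9/14 × log₂(9/14) = 0.4098
  -1/7 × log₂(1/7) = 0.4011
  -3/14 × log₂(3/14) = 0.4762
H(X) = 1.2871 bits


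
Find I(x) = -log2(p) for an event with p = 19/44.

Information content I(x) = -log₂(p(x))
I = -log₂(19/44) = -log₂(0.4318)
I = 1.2115 bits


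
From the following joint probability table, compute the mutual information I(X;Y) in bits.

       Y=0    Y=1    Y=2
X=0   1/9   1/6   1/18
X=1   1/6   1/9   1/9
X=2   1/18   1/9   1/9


H(X) = 1.5715, H(Y) = 1.5715, H(X,Y) = 3.0860
I(X;Y) = H(X) + H(Y) - H(X,Y) = 0.0570 bits


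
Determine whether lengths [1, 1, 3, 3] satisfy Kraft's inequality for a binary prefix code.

Kraft inequality: Σ 2^(-l_i) ≤ 1 for prefix-free code
Calculating: 2^(-1) + 2^(-1) + 2^(-3) + 2^(-3)
= 0.5 + 0.5 + 0.125 + 0.125
= 1.2500
Since 1.2500 > 1, prefix-free code does not exist


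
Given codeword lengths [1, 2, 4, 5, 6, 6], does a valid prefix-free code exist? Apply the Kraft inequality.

Kraft inequality: Σ 2^(-l_i) ≤ 1 for prefix-free code
Calculating: 2^(-1) + 2^(-2) + 2^(-4) + 2^(-5) + 2^(-6) + 2^(-6)
= 0.5 + 0.25 + 0.0625 + 0.03125 + 0.015625 + 0.015625
= 0.8750
Since 0.8750 ≤ 1, prefix-free code exists


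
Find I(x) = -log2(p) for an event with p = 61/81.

Information content I(x) = -log₂(p(x))
I = -log₂(61/81) = -log₂(0.7531)
I = 0.4091 bits


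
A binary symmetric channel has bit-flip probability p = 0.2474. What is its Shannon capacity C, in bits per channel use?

For BSC with error probability p:
C = 1 - H(p) where H(p) is binary entropy
H(0.2474) = -0.2474 × log₂(0.2474) - 0.7526 × log₂(0.7526)
H(p) = 0.8071
C = 1 - 0.8071 = 0.1929 bits/use


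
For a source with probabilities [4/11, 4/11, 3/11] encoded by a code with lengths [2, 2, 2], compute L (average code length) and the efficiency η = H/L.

Average length L = Σ p_i × l_i = 2.0000 bits
Entropy H = 1.5726 bits
Efficiency η = H/L × 100% = 78.63%


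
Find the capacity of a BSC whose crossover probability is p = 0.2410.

For BSC with error probability p:
C = 1 - H(p) where H(p) is binary entropy
H(0.2410) = -0.2410 × log₂(0.2410) - 0.7590 × log₂(0.7590)
H(p) = 0.7967
C = 1 - 0.7967 = 0.2033 bits/use


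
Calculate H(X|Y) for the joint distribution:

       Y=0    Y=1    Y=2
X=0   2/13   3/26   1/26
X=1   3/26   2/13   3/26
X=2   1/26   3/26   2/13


H(X|Y) = Σ_y p(y) H(X|Y=y)
  p(Y=0) = 4/13, H(X|Y=0) = 1.4056
  p(Y=1) = 5/13, H(X|Y=1) = 1.5710
  p(Y=2) = 4/13, H(X|Y=2) = 1.4056
H(X|Y) = 0.3077×1.4056 + 0.3846×1.5710 + 0.3077×1.4056 = 1.4692 bits


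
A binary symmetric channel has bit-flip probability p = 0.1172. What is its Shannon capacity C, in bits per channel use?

For BSC with error probability p:
C = 1 - H(p) where H(p) is binary entropy
H(0.1172) = -0.1172 × log₂(0.1172) - 0.8828 × log₂(0.8828)
H(p) = 0.5213
C = 1 - 0.5213 = 0.4787 bits/use


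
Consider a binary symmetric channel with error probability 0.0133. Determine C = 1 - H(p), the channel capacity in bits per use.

For BSC with error probability p:
C = 1 - H(p) where H(p) is binary entropy
H(0.0133) = -0.0133 × log₂(0.0133) - 0.9867 × log₂(0.9867)
H(p) = 0.1020
C = 1 - 0.1020 = 0.8980 bits/use


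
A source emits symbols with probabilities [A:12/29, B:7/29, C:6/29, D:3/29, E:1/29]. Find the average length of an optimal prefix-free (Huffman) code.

Huffman tree construction:
Combine smallest probabilities repeatedly
Resulting codes:
  A: 0 (length 1)
  B: 10 (length 2)
  C: 111 (length 3)
  D: 1101 (length 4)
  E: 1100 (length 4)
Average length = Σ p(s) × length(s) = 2.0690 bits


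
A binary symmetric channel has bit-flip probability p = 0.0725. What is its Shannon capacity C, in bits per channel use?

For BSC with error probability p:
C = 1 - H(p) where H(p) is binary entropy
H(0.0725) = -0.0725 × log₂(0.0725) - 0.9275 × log₂(0.9275)
H(p) = 0.3752
C = 1 - 0.3752 = 0.6248 bits/use


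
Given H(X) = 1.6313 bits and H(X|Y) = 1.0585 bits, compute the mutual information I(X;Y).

I(X;Y) = H(X) - H(X|Y)
I(X;Y) = 1.6313 - 1.0585 = 0.5728 bits


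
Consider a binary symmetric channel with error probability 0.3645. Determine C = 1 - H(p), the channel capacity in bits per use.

For BSC with error probability p:
C = 1 - H(p) where H(p) is binary entropy
H(0.3645) = -0.3645 × log₂(0.3645) - 0.6355 × log₂(0.6355)
H(p) = 0.9464
C = 1 - 0.9464 = 0.0536 bits/use


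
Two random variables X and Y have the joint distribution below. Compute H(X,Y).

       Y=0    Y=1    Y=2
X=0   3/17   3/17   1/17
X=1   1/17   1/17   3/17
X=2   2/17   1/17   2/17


H(X,Y) = -Σ p(x,y) log₂ p(x,y)
  p(0,0)=3/17: -0.1765 × log₂(0.1765) = 0.4416
  p(0,1)=3/17: -0.1765 × log₂(0.1765) = 0.4416
  p(0,2)=1/17: -0.0588 × log₂(0.0588) = 0.2404
  p(1,0)=1/17: -0.0588 × log₂(0.0588) = 0.2404
  p(1,1)=1/17: -0.0588 × log₂(0.0588) = 0.2404
  p(1,2)=3/17: -0.1765 × log₂(0.1765) = 0.4416
  p(2,0)=2/17: -0.1176 × log₂(0.1176) = 0.3632
  p(2,1)=1/17: -0.0588 × log₂(0.0588) = 0.2404
  p(2,2)=2/17: -0.1176 × log₂(0.1176) = 0.3632
H(X,Y) = 3.0131 bits


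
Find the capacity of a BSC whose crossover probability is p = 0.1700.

For BSC with error probability p:
C = 1 - H(p) where H(p) is binary entropy
H(0.1700) = -0.1700 × log₂(0.1700) - 0.8300 × log₂(0.8300)
H(p) = 0.6577
C = 1 - 0.6577 = 0.3423 bits/use


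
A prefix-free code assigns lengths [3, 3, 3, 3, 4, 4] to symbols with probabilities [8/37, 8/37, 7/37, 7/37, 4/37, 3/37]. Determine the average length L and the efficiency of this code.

Average length L = Σ p_i × l_i = 3.1892 bits
Entropy H = 2.5052 bits
Efficiency η = H/L × 100% = 78.55%


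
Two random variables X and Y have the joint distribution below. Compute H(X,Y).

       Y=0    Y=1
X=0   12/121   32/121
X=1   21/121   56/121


H(X,Y) = -Σ p(x,y) log₂ p(x,y)
  p(0,0)=12/121: -0.0992 × log₂(0.0992) = 0.3306
  p(0,1)=32/121: -0.2645 × log₂(0.2645) = 0.5075
  p(1,0)=21/121: -0.1736 × log₂(0.1736) = 0.4385
  p(1,1)=56/121: -0.4628 × log₂(0.4628) = 0.5144
H(X,Y) = 1.7910 bits


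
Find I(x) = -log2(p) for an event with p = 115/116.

Information content I(x) = -log₂(p(x))
I = -log₂(115/116) = -log₂(0.9914)
I = 0.0125 bits


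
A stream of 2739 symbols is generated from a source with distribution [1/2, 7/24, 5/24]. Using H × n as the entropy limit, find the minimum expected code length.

Entropy H = 1.4899 bits/symbol
Minimum bits = H × n = 1.4899 × 2739
= 4080.93 bits


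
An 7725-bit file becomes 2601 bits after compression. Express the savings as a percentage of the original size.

Space savings = (1 - Compressed/Original) × 100%
= (1 - 2601/7725) × 100%
= 66.33%


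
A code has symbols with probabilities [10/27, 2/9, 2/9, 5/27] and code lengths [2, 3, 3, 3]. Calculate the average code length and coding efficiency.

Average length L = Σ p_i × l_i = 2.6296 bits
Entropy H = 1.9457 bits
Efficiency η = H/L × 100% = 73.99%


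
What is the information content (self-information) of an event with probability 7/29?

Information content I(x) = -log₂(p(x))
I = -log₂(7/29) = -log₂(0.2414)
I = 2.0506 bits


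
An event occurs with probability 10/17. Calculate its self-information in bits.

Information content I(x) = -log₂(p(x))
I = -log₂(10/17) = -log₂(0.5882)
I = 0.7655 bits


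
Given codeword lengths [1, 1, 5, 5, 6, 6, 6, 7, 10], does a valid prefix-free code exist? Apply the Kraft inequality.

Kraft inequality: Σ 2^(-l_i) ≤ 1 for prefix-free code
Calculating: 2^(-1) + 2^(-1) + 2^(-5) + 2^(-5) + 2^(-6) + 2^(-6) + 2^(-6) + 2^(-7) + 2^(-10)
= 0.5 + 0.5 + 0.03125 + 0.03125 + 0.015625 + 0.015625 + 0.015625 + 0.0078125 + 0.0009765625
= 1.1182
Since 1.1182 > 1, prefix-free code does not exist


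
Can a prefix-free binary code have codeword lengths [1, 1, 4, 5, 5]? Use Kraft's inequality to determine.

Kraft inequality: Σ 2^(-l_i) ≤ 1 for prefix-free code
Calculating: 2^(-1) + 2^(-1) + 2^(-4) + 2^(-5) + 2^(-5)
= 0.5 + 0.5 + 0.0625 + 0.03125 + 0.03125
= 1.1250
Since 1.1250 > 1, prefix-free code does not exist


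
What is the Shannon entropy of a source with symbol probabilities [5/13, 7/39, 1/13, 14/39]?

H(X) = -Σ p(x) log₂ p(x)
  -5/13 × log₂(5/13) = 0.5302
  -7/39 × log₂(7/39) = 0.4448
  -1/13 × log₂(1/13) = 0.2846
  -14/39 × log₂(14/39) = 0.5306
H(X) = 1.7902 bits


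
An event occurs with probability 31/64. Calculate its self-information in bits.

Information content I(x) = -log₂(p(x))
I = -log₂(31/64) = -log₂(0.4844)
I = 1.0458 bits


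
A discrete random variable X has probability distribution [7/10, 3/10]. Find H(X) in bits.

H(X) = -Σ p(x) log₂ p(x)
  -7/10 × log₂(7/10) = 0.3602
  -3/10 × log₂(3/10) = 0.5211
H(X) = 0.8813 bits


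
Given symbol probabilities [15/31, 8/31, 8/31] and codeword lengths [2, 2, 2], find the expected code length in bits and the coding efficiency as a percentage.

Average length L = Σ p_i × l_i = 2.0000 bits
Entropy H = 1.5154 bits
Efficiency η = H/L × 100% = 75.77%


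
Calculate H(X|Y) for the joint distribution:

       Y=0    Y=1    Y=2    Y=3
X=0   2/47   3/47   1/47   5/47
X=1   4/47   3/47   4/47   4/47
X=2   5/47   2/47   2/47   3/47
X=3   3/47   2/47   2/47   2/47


H(X|Y) = Σ_y p(y) H(X|Y=y)
  p(Y=0) = 14/47, H(X|Y=0) = 1.9242
  p(Y=1) = 10/47, H(X|Y=1) = 1.9710
  p(Y=2) = 9/47, H(X|Y=2) = 1.8366
  p(Y=3) = 14/47, H(X|Y=3) = 1.9242
H(X|Y) = 0.2979×1.9242 + 0.2128×1.9710 + 0.1915×1.8366 + 0.2979×1.9242 = 1.9174 bits


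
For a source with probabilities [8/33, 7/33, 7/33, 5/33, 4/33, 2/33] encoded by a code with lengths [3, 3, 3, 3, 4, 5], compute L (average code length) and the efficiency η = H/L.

Average length L = Σ p_i × l_i = 3.2424 bits
Entropy H = 2.4713 bits
Efficiency η = H/L × 100% = 76.22%


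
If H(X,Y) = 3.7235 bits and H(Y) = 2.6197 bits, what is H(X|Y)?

Chain rule: H(X,Y) = H(X|Y) + H(Y)
H(X|Y) = H(X,Y) - H(Y) = 3.7235 - 2.6197 = 1.1038 bits


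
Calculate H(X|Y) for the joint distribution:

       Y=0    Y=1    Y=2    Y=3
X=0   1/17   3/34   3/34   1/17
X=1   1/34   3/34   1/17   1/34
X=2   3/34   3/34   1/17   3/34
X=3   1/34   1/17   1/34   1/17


H(X|Y) = Σ_y p(y) H(X|Y=y)
  p(Y=0) = 7/34, H(X|Y=0) = 1.8424
  p(Y=1) = 11/34, H(X|Y=1) = 1.9808
  p(Y=2) = 4/17, H(X|Y=2) = 1.9056
  p(Y=3) = 4/17, H(X|Y=3) = 1.9056
H(X|Y) = 0.2059×1.8424 + 0.3235×1.9808 + 0.2353×1.9056 + 0.2353×1.9056 = 1.9169 bits


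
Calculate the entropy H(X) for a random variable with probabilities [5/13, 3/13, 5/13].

H(X) = -Σ p(x) log₂ p(x)
  -5/13 × log₂(5/13) = 0.5302
  -3/13 × log₂(3/13) = 0.4882
  -5/13 × log₂(5/13) = 0.5302
H(X) = 1.5486 bits


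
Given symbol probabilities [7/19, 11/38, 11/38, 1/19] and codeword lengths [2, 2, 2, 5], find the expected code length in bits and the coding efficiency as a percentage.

Average length L = Σ p_i × l_i = 2.1579 bits
Entropy H = 1.7898 bits
Efficiency η = H/L × 100% = 82.94%


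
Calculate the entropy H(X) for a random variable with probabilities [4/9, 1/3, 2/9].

H(X) = -Σ p(x) log₂ p(x)
  -4/9 × log₂(4/9) = 0.5200
  -1/3 × log₂(1/3) = 0.5283
  -2/9 × log₂(2/9) = 0.4822
H(X) = 1.5305 bits


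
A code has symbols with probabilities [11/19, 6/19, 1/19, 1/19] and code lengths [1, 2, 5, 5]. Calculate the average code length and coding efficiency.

Average length L = Σ p_i × l_i = 1.7368 bits
Entropy H = 1.4288 bits
Efficiency η = H/L × 100% = 82.26%


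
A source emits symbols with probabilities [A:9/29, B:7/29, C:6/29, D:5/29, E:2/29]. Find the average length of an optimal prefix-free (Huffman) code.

Huffman tree construction:
Combine smallest probabilities repeatedly
Resulting codes:
  A: 11 (length 2)
  B: 01 (length 2)
  C: 00 (length 2)
  D: 101 (length 3)
  E: 100 (length 3)
Average length = Σ p(s) × length(s) = 2.2414 bits


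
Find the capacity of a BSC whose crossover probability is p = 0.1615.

For BSC with error probability p:
C = 1 - H(p) where H(p) is binary entropy
H(0.1615) = -0.1615 × log₂(0.1615) - 0.8385 × log₂(0.8385)
H(p) = 0.6379
C = 1 - 0.6379 = 0.3621 bits/use


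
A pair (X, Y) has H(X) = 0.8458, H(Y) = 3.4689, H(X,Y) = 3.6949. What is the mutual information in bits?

I(X;Y) = H(X) + H(Y) - H(X,Y)
I(X;Y) = 0.8458 + 3.4689 - 3.6949 = 0.6198 bits


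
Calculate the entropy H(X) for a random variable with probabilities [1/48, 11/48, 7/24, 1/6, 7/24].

H(X) = -Σ p(x) log₂ p(x)
  -1/48 × log₂(1/48) = 0.1164
  -11/48 × log₂(11/48) = 0.4871
  -7/24 × log₂(7/24) = 0.5185
  -1/6 × log₂(1/6) = 0.4308
  -7/24 × log₂(7/24) = 0.5185
H(X) = 2.0712 bits


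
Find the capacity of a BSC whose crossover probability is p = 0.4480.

For BSC with error probability p:
C = 1 - H(p) where H(p) is binary entropy
H(0.4480) = -0.4480 × log₂(0.4480) - 0.5520 × log₂(0.5520)
H(p) = 0.9922
C = 1 - 0.9922 = 0.0078 bits/use


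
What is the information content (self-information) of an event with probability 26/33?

Information content I(x) = -log₂(p(x))
I = -log₂(26/33) = -log₂(0.7879)
I = 0.3440 bits


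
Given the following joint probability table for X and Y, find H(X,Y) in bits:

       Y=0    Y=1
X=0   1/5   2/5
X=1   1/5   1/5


H(X,Y) = -Σ p(x,y) log₂ p(x,y)
  p(0,0)=1/5: -0.2000 × log₂(0.2000) = 0.4644
  p(0,1)=2/5: -0.4000 × log₂(0.4000) = 0.5288
  p(1,0)=1/5: -0.2000 × log₂(0.2000) = 0.4644
  p(1,1)=1/5: -0.2000 × log₂(0.2000) = 0.4644
H(X,Y) = 1.9219 bits


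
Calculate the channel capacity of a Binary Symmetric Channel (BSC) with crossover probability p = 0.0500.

For BSC with error probability p:
C = 1 - H(p) where H(p) is binary entropy
H(0.0500) = -0.0500 × log₂(0.0500) - 0.9500 × log₂(0.9500)
H(p) = 0.2864
C = 1 - 0.2864 = 0.7136 bits/use


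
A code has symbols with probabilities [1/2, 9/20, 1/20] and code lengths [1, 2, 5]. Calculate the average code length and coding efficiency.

Average length L = Σ p_i × l_i = 1.6500 bits
Entropy H = 1.2345 bits
Efficiency η = H/L × 100% = 74.82%


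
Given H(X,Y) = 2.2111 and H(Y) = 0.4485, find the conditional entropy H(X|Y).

Chain rule: H(X,Y) = H(X|Y) + H(Y)
H(X|Y) = H(X,Y) - H(Y) = 2.2111 - 0.4485 = 1.7626 bits


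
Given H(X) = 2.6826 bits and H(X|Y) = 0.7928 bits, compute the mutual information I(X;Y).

I(X;Y) = H(X) - H(X|Y)
I(X;Y) = 2.6826 - 0.7928 = 1.8898 bits


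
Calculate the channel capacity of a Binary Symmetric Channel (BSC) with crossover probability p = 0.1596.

For BSC with error probability p:
C = 1 - H(p) where H(p) is binary entropy
H(0.1596) = -0.1596 × log₂(0.1596) - 0.8404 × log₂(0.8404)
H(p) = 0.6334
C = 1 - 0.6334 = 0.3666 bits/use


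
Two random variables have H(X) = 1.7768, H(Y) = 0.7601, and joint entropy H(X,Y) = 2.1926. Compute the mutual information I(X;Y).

I(X;Y) = H(X) + H(Y) - H(X,Y)
I(X;Y) = 1.7768 + 0.7601 - 2.1926 = 0.3443 bits


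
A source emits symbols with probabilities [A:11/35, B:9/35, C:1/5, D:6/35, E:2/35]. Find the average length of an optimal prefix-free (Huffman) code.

Huffman tree construction:
Combine smallest probabilities repeatedly
Resulting codes:
  A: 11 (length 2)
  B: 10 (length 2)
  C: 00 (length 2)
  D: 011 (length 3)
  E: 010 (length 3)
Average length = Σ p(s) × length(s) = 2.2286 bits


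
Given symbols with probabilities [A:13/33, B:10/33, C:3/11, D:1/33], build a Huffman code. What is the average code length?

Huffman tree construction:
Combine smallest probabilities repeatedly
Resulting codes:
  A: 0 (length 1)
  B: 10 (length 2)
  C: 111 (length 3)
  D: 110 (length 3)
Average length = Σ p(s) × length(s) = 1.9091 bits


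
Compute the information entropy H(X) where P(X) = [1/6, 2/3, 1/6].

H(X) = -Σ p(x) log₂ p(x)
  -1/6 × log₂(1/6) = 0.4308
  -2/3 × log₂(2/3) = 0.3900
  -1/6 × log₂(1/6) = 0.4308
H(X) = 1.2516 bits


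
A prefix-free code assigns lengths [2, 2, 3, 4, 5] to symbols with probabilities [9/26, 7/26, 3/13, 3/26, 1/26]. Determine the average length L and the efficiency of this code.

Average length L = Σ p_i × l_i = 2.5769 bits
Entropy H = 2.0679 bits
Efficiency η = H/L × 100% = 80.25%


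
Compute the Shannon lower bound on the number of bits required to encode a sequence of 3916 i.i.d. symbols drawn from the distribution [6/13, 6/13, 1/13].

Entropy H = 1.3143 bits/symbol
Minimum bits = H × n = 1.3143 × 3916
= 5146.88 bits


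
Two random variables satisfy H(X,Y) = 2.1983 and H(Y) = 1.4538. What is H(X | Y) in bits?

Chain rule: H(X,Y) = H(X|Y) + H(Y)
H(X|Y) = H(X,Y) - H(Y) = 2.1983 - 1.4538 = 0.7445 bits


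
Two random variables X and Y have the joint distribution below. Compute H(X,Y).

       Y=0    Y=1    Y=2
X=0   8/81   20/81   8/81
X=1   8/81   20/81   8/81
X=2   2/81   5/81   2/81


H(X,Y) = -Σ p(x,y) log₂ p(x,y)
  p(0,0)=8/81: -0.0988 × log₂(0.0988) = 0.3299
  p(0,1)=20/81: -0.2469 × log₂(0.2469) = 0.4983
  p(0,2)=8/81: -0.0988 × log₂(0.0988) = 0.3299
  p(1,0)=8/81: -0.0988 × log₂(0.0988) = 0.3299
  p(1,1)=20/81: -0.2469 × log₂(0.2469) = 0.4983
  p(1,2)=8/81: -0.0988 × log₂(0.0988) = 0.3299
  p(2,0)=2/81: -0.0247 × log₂(0.0247) = 0.1318
  p(2,1)=5/81: -0.0617 × log₂(0.0617) = 0.2480
  p(2,2)=2/81: -0.0247 × log₂(0.0247) = 0.1318
H(X,Y) = 2.8277 bits


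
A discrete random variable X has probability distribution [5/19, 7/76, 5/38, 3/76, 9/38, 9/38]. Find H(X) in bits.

H(X) = -Σ p(x) log₂ p(x)
  -5/19 × log₂(5/19) = 0.5068
  -7/76 × log₂(7/76) = 0.3169
  -5/38 × log₂(5/38) = 0.3850
  -3/76 × log₂(3/76) = 0.1841
  -9/38 × log₂(9/38) = 0.4922
  -9/38 × log₂(9/38) = 0.4922
H(X) = 2.3771 bits


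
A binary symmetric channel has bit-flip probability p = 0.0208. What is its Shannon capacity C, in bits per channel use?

For BSC with error probability p:
C = 1 - H(p) where H(p) is binary entropy
H(0.0208) = -0.0208 × log₂(0.0208) - 0.9792 × log₂(0.9792)
H(p) = 0.1459
C = 1 - 0.1459 = 0.8541 bits/use


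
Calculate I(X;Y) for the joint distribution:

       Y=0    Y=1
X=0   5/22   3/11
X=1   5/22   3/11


H(X) = 1.0000, H(Y) = 0.9940, H(X,Y) = 1.9940
I(X;Y) = H(X) + H(Y) - H(X,Y) = -0.0000 bits


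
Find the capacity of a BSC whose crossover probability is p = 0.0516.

For BSC with error probability p:
C = 1 - H(p) where H(p) is binary entropy
H(0.0516) = -0.0516 × log₂(0.0516) - 0.9484 × log₂(0.9484)
H(p) = 0.2932
C = 1 - 0.2932 = 0.7068 bits/use


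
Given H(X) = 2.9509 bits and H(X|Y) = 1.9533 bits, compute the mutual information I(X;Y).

I(X;Y) = H(X) - H(X|Y)
I(X;Y) = 2.9509 - 1.9533 = 0.9976 bits


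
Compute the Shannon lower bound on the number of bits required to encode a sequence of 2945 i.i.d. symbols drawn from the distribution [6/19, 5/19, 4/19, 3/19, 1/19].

Entropy H = 2.1493 bits/symbol
Minimum bits = H × n = 2.1493 × 2945
= 6329.63 bits


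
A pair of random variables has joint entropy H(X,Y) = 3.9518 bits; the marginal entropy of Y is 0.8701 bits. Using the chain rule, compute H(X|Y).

Chain rule: H(X,Y) = H(X|Y) + H(Y)
H(X|Y) = H(X,Y) - H(Y) = 3.9518 - 0.8701 = 3.0817 bits


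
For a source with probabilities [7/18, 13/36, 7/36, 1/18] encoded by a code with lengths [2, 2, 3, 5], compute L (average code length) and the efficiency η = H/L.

Average length L = Σ p_i × l_i = 2.3611 bits
Entropy H = 1.7516 bits
Efficiency η = H/L × 100% = 74.18%


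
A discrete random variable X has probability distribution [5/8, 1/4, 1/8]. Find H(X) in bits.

H(X) = -Σ p(x) log₂ p(x)
  -5/8 × log₂(5/8) = 0.4238
  -1/4 × log₂(1/4) = 0.5000
  -1/8 × log₂(1/8) = 0.3750
H(X) = 1.2988 bits


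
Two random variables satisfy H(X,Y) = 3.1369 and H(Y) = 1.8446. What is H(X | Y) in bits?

Chain rule: H(X,Y) = H(X|Y) + H(Y)
H(X|Y) = H(X,Y) - H(Y) = 3.1369 - 1.8446 = 1.2923 bits


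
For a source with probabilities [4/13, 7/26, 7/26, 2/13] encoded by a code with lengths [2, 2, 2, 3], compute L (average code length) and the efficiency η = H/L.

Average length L = Σ p_i × l_i = 2.1538 bits
Entropy H = 1.9580 bits
Efficiency η = H/L × 100% = 90.91%


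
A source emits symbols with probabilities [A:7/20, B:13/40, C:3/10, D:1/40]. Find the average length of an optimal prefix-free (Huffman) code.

Huffman tree construction:
Combine smallest probabilities repeatedly
Resulting codes:
  A: 0 (length 1)
  B: 10 (length 2)
  C: 111 (length 3)
  D: 110 (length 3)
Average length = Σ p(s) × length(s) = 1.9750 bits


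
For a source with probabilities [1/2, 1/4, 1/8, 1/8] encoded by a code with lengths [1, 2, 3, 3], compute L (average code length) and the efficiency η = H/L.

Average length L = Σ p_i × l_i = 1.7500 bits
Entropy H = 1.7500 bits
Efficiency η = H/L × 100% = 100.00%


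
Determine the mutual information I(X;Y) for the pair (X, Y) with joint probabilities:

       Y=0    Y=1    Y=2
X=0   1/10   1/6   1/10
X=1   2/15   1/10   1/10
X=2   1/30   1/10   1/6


H(X) = 1.5801, H(Y) = 1.5700, H(X,Y) = 3.0738
I(X;Y) = H(X) + H(Y) - H(X,Y) = 0.0764 bits
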